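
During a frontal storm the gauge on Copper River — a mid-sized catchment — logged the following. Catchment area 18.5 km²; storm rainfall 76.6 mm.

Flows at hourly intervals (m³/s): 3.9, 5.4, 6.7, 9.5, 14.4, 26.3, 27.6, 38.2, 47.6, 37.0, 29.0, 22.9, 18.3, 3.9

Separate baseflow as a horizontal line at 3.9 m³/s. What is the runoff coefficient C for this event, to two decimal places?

ΣQ_DR = 236.1 m³/s; V = ΣQ_DR·Δt = 8.500 × 10^5 m³.
Runoff depth d = V / A = 45.94 mm.
C = d / P = 45.94 / 76.6 = 0.60.

C ≈ 0.60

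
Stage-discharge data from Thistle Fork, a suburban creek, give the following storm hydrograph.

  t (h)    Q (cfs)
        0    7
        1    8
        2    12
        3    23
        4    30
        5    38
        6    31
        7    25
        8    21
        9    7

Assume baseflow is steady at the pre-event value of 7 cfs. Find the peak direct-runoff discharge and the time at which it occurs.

Subtracting baseflow gives direct-runoff ordinates: 0.0, 1.0, 5.0, 16.0, 23.0, 31.0, 24.0, 18.0, 14.0, 0.0 cfs.
The maximum is 31.0 cfs, occurring at the reading for t = 5 h.

Q_p = 31.0 cfs at t = 5 h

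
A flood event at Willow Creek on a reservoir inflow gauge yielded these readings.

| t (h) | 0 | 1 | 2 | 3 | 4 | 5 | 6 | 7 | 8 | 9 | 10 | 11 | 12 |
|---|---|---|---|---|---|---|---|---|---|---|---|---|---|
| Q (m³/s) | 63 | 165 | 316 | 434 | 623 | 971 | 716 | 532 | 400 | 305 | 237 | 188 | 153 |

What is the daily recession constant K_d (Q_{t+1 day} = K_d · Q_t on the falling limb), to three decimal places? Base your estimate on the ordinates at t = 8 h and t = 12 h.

K_d ≈ 0.003

Between t = 8 h and t = 12 h the flow falls from 400 to 153 m³/s over 4×1 h = 4 h.
Per-interval ratio K = (153/400)^(1/4) = 0.7864; K_d = K^(24/1) = 0.003.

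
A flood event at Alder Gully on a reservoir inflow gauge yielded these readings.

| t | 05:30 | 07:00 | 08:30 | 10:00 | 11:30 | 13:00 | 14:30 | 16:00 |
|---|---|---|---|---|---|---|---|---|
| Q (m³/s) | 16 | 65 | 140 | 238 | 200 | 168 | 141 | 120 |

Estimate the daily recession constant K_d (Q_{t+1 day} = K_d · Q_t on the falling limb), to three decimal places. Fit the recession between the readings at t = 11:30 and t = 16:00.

K_d ≈ 0.066

Between t = 11:30 and t = 16:00 the flow falls from 200 to 120 m³/s over 3×1.5 h = 4.5 h.
Per-interval ratio K = (120/200)^(1/3) = 0.8434; K_d = K^(24/1.5) = 0.066.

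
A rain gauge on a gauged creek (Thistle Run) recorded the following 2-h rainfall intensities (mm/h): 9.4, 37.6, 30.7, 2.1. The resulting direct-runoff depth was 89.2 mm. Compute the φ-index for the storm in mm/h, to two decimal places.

Only the 2 blocks with intensity above φ contribute runoff: 37.6, 30.7 mm/h.
Σ(I−φ)·Δt = d  ⇒  (37.6+30.7 − 2φ)·2 = 89.2
φ = (68.30 − 89.2/2) / 2 = 11.85 mm/h.

φ ≈ 11.85 mm/h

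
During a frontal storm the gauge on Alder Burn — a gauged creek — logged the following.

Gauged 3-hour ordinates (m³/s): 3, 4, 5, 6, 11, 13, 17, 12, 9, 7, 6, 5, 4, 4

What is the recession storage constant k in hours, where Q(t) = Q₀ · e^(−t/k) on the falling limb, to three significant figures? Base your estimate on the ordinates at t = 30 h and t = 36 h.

k ≈ 14.8 h

On the falling limb, Q drops from 6 to 4 m³/s between t = 30 h and t = 36 h (Δt = 6 h).
k = −Δt / ln(Q₂/Q₁) = −6 / ln(4/6) = 14.8 h.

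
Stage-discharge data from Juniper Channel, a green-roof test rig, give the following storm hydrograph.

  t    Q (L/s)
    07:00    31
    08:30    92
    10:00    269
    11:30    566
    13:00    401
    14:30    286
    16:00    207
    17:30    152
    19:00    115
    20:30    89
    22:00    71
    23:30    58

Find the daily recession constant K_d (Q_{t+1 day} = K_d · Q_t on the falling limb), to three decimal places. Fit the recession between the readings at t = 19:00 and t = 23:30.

Between t = 19:00 and t = 23:30 the flow falls from 115 to 58 L/s over 3×1.5 h = 4.5 h.
Per-interval ratio K = (58/115)^(1/3) = 0.7960; K_d = K^(24/1.5) = 0.026.

K_d ≈ 0.026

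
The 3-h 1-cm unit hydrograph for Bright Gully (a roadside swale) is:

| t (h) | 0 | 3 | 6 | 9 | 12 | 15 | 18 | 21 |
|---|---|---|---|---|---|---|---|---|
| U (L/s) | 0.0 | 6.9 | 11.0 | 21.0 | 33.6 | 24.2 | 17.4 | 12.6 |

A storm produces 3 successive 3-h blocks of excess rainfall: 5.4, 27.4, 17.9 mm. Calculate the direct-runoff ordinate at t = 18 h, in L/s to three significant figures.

Q ≈ 136 L/s

By discrete convolution, Q_j = Σ (P_i / 10 mm) · U_{j−i}.
At t = 18 h (j=6): Q = (5.4/10)·17.4 + (27.4/10)·24.2 + (17.9/10)·33.6 = 136 L/s.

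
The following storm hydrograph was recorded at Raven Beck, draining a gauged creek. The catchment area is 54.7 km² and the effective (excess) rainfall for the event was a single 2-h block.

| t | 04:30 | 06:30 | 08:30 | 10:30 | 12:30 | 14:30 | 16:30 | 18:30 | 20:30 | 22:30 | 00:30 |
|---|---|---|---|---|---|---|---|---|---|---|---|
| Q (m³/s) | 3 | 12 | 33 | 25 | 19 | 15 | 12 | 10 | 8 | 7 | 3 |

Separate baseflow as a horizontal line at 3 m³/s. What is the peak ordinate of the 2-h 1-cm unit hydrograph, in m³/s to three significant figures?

Direct runoff: 0.0, 9.0, 30.0, 22.0, 16.0, 12.0, 9.0, 7.0, 5.0, 4.0, 0.0 m³/s; ΣQ_DR = 114.0 m³/s, peak = 30.0 m³/s.
Runoff depth d = ΣQ_DR·Δt / A = 114.0 × 7200 / (54.7 km²) = 15.01 mm.
The 1-cm UH is the DRH scaled by (10 mm)/d, so U_p = 30.0 × 10/15.01 = 20.0 m³/s.

U_p ≈ 20.0 m³/s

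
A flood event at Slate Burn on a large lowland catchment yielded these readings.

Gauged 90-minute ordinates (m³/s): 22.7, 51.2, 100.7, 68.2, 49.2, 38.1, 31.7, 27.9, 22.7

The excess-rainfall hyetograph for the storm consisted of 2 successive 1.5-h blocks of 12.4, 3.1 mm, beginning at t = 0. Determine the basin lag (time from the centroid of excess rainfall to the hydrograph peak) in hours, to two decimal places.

Centroid of excess rainfall: t_c = Σ P_i·t̄_i / ΣP_i = 1.0500 h (block centres at 0.75, 2.25 h).
Hydrograph peak occurs at t = 3 h, so basin lag t_L = 3 − 1.0500 = 1.95 h.

t_L ≈ 1.95 h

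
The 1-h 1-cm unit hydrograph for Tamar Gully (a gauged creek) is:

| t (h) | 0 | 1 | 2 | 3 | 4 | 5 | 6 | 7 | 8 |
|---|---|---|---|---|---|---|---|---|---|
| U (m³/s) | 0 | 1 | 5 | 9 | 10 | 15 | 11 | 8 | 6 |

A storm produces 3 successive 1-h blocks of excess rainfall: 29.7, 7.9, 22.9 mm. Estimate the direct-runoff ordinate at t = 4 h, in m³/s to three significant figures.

By discrete convolution, Q_j = Σ (P_i / 10 mm) · U_{j−i}.
At t = 4 h (j=4): Q = (29.7/10)·10 + (7.9/10)·9 + (22.9/10)·5 = 48.3 m³/s.

Q ≈ 48.3 m³/s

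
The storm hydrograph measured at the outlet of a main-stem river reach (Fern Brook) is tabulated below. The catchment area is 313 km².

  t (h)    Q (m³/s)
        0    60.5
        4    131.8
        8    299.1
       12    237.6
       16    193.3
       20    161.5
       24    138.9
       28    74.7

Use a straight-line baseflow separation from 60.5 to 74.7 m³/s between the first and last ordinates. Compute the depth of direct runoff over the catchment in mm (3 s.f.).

d ≈ 34.8 mm

Direct runoff: 0.00, 69.27, 234.54, 171.01, 124.69, 90.86, 66.23, 0.00 m³/s; ΣQ_DR = 756.6 m³/s.
V = ΣQ_DR · Δt = 756.6 × 14400 s = 1.090 × 10^7 m³.
Over A = 313 km², depth = V / A = 34.8 mm.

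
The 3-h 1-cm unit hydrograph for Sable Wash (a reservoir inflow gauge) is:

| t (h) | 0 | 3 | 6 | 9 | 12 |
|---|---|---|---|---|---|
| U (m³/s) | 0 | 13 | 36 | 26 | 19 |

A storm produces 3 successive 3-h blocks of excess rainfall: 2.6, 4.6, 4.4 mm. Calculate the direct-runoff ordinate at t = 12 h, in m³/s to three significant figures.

Q ≈ 32.7 m³/s

By discrete convolution, Q_j = Σ (P_i / 10 mm) · U_{j−i}.
At t = 12 h (j=4): Q = (2.6/10)·19 + (4.6/10)·26 + (4.4/10)·36 = 32.7 m³/s.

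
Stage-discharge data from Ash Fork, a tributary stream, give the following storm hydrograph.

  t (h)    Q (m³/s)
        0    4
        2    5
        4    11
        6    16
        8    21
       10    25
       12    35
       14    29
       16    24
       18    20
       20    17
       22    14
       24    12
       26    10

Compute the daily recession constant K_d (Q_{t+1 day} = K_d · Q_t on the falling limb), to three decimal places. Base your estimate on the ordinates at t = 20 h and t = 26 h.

Between t = 20 h and t = 26 h the flow falls from 17 to 10 m³/s over 3×2 h = 6 h.
Per-interval ratio K = (10/17)^(1/3) = 0.8379; K_d = K^(24/2) = 0.120.

K_d ≈ 0.120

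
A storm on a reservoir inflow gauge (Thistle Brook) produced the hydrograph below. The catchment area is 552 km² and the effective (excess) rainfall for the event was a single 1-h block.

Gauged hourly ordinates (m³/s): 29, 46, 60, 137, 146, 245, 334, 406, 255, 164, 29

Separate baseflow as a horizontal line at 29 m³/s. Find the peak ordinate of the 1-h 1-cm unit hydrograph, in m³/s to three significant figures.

U_p ≈ 377 m³/s

Direct runoff: 0.0, 17.0, 31.0, 108.0, 117.0, 216.0, 305.0, 377.0, 226.0, 135.0, 0.0 m³/s; ΣQ_DR = 1532 m³/s, peak = 377.0 m³/s.
Runoff depth d = ΣQ_DR·Δt / A = 1532 × 3600 / (552 km²) = 9.991 mm.
The 1-cm UH is the DRH scaled by (10 mm)/d, so U_p = 377.0 × 10/9.991 = 377 m³/s.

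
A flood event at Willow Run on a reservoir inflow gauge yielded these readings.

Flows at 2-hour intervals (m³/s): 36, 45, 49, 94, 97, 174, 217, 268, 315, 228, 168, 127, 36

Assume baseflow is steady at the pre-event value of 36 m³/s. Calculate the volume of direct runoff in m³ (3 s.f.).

Direct-runoff ordinates (Q − Q_b): 0.0, 9.0, 13.0, 58.0, 61.0, 138.0, 181.0, 232.0, 279.0, 192.0, 132.0, 91.0, 0.0 m³/s.
ΣQ_DR = 1386 m³/s.
With Δt = 2 h = 7200 s, V = ΣQ_DR · Δt = 1386 × 7200 = 9.98 × 10^6 m³.

V ≈ 9.98 × 10^6 m³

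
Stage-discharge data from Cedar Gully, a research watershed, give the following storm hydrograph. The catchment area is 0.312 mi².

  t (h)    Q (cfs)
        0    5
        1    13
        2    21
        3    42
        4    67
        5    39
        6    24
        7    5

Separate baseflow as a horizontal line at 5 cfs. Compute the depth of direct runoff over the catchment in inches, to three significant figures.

Direct runoff: 0.0, 8.0, 16.0, 37.0, 62.0, 34.0, 19.0, 0.0 cfs; ΣQ_DR = 176.0 cfs.
V = ΣQ_DR · Δt = 176.0 × 3600 s = 6.336 × 10^5 ft³.
Over A = 0.312 mi², depth = V / A = 0.874 in.

d ≈ 0.874 in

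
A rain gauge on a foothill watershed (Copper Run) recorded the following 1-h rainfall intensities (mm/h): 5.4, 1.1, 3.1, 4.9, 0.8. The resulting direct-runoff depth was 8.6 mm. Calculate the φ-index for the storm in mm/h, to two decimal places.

Only the 3 blocks with intensity above φ contribute runoff: 5.4, 3.1, 4.9 mm/h.
Σ(I−φ)·Δt = d  ⇒  (5.4+3.1+4.9 − 3φ)·1 = 8.6
φ = (13.40 − 8.6/1) / 3 = 1.60 mm/h.

φ ≈ 1.60 mm/h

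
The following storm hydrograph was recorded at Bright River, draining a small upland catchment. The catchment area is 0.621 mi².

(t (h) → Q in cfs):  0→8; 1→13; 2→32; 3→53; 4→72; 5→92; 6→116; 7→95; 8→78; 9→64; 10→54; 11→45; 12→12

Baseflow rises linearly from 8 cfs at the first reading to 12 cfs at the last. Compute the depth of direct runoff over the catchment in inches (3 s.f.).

d ≈ 1.51 in

Direct runoff: 0.00, 4.67, 23.33, 44.00, 62.67, 82.33, 106.00, 84.67, 67.33, 53.00, 42.67, 33.33, 0.00 cfs; ΣQ_DR = 604.0 cfs.
V = ΣQ_DR · Δt = 604.0 × 3600 s = 2.174 × 10^6 ft³.
Over A = 0.621 mi², depth = V / A = 1.51 in.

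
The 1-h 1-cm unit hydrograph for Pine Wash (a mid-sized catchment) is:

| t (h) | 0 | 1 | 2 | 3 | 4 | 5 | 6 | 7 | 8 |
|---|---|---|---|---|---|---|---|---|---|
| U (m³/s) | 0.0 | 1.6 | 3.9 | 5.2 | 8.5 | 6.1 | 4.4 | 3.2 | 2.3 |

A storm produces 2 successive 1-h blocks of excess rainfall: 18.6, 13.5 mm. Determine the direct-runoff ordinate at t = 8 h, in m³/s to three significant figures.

Q ≈ 8.60 m³/s

By discrete convolution, Q_j = Σ (P_i / 10 mm) · U_{j−i}.
At t = 8 h (j=8): Q = (18.6/10)·2.3 + (13.5/10)·3.2 = 8.60 m³/s.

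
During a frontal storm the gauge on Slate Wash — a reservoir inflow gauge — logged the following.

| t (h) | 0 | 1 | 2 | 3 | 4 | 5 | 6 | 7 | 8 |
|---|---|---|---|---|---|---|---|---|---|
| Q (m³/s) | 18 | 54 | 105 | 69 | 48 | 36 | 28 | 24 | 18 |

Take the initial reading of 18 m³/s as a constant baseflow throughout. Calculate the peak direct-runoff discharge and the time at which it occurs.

Q_p = 87.0 m³/s at t = 2 h

Subtracting baseflow gives direct-runoff ordinates: 0.0, 36.0, 87.0, 51.0, 30.0, 18.0, 10.0, 6.0, 0.0 m³/s.
The maximum is 87.0 m³/s, occurring at the reading for t = 2 h.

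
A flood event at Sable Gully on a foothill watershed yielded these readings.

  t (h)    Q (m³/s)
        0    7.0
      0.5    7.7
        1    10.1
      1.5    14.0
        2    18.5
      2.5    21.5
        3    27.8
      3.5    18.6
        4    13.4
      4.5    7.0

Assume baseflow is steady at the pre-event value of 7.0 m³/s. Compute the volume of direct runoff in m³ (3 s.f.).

V ≈ 1.36 × 10^5 m³

Direct-runoff ordinates (Q − Q_b): 0.0, 0.7, 3.1, 7.0, 11.5, 14.5, 20.8, 11.6, 6.4, 0.0 m³/s.
ΣQ_DR = 75.60 m³/s.
With Δt = 0.5 h = 1800 s, V = ΣQ_DR · Δt = 75.60 × 1800 = 1.36 × 10^5 m³.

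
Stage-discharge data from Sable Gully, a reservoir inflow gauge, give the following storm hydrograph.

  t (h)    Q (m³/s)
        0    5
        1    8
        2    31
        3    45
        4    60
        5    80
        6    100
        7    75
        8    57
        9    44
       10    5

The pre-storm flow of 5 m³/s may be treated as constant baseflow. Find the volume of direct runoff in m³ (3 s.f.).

Direct-runoff ordinates (Q − Q_b): 0.0, 3.0, 26.0, 40.0, 55.0, 75.0, 95.0, 70.0, 52.0, 39.0, 0.0 m³/s.
ΣQ_DR = 455.0 m³/s.
With Δt = 1 h = 3600 s, V = ΣQ_DR · Δt = 455.0 × 3600 = 1.64 × 10^6 m³.

V ≈ 1.64 × 10^6 m³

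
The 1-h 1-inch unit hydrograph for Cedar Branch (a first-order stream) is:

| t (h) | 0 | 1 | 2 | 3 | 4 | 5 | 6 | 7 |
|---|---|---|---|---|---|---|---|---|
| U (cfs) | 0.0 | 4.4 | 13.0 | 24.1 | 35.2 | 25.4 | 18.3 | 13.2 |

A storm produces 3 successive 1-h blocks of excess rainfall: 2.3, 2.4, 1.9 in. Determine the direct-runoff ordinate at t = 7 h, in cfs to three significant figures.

Q ≈ 123 cfs

By discrete convolution, Q_j = Σ (P_i / 1 in) · U_{j−i}.
At t = 7 h (j=7): Q = (2.3/1)·13.2 + (2.4/1)·18.3 + (1.9/1)·25.4 = 123 cfs.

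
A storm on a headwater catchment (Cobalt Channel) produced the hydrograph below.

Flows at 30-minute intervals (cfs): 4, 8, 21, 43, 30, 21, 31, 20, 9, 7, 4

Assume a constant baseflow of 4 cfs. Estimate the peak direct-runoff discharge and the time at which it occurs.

Subtracting baseflow gives direct-runoff ordinates: 0.0, 4.0, 17.0, 39.0, 26.0, 17.0, 27.0, 16.0, 5.0, 3.0, 0.0 cfs.
The maximum is 39.0 cfs, occurring at the reading for t = 1.5 h.

Q_p = 39.0 cfs at t = 1.5 h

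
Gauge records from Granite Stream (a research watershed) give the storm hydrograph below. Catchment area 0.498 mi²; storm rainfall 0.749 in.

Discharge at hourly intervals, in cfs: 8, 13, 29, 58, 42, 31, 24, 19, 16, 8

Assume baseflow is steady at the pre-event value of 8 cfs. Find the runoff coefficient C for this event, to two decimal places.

ΣQ_DR = 168.0 cfs; V = ΣQ_DR·Δt = 6.048 × 10^5 ft³.
Runoff depth d = V / A = 0.5228 in.
C = d / P = 0.5228 / 0.749 = 0.70.

C ≈ 0.70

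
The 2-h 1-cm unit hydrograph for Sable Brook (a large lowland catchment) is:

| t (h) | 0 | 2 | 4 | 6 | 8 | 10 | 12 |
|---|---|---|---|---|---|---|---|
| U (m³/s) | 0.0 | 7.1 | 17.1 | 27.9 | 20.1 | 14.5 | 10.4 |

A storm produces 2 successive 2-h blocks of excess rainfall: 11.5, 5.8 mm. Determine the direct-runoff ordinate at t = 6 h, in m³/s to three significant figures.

Q ≈ 42.0 m³/s

By discrete convolution, Q_j = Σ (P_i / 10 mm) · U_{j−i}.
At t = 6 h (j=3): Q = (11.5/10)·27.9 + (5.8/10)·17.1 = 42.0 m³/s.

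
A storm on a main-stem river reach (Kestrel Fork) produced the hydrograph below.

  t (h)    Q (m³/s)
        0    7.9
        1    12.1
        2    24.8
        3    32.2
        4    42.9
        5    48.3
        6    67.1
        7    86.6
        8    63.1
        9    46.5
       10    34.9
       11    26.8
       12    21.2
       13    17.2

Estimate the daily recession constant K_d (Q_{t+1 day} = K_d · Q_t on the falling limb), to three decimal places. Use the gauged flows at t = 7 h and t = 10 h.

K_d ≈ 0.001

Between t = 7 h and t = 10 h the flow falls from 86.6 to 34.9 m³/s over 3×1 h = 3 h.
Per-interval ratio K = (34.9/86.6)^(1/3) = 0.7386; K_d = K^(24/1) = 0.001.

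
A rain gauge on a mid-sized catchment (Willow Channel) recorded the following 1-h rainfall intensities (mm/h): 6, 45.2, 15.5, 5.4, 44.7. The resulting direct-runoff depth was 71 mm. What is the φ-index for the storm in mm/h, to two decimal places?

φ ≈ 11.47 mm/h

Only the 3 blocks with intensity above φ contribute runoff: 45.2, 15.5, 44.7 mm/h.
Σ(I−φ)·Δt = d  ⇒  (45.2+15.5+44.7 − 3φ)·1 = 71
φ = (105.4 − 71/1) / 3 = 11.47 mm/h.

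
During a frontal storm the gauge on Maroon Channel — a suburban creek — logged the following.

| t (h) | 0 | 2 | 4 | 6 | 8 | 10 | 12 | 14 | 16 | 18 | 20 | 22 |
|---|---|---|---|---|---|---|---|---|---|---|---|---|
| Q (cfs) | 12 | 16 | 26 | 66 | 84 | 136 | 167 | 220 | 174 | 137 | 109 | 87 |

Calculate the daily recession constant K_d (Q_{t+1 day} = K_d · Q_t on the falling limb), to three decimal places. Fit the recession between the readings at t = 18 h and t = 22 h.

Between t = 18 h and t = 22 h the flow falls from 137 to 87 cfs over 2×2 h = 4 h.
Per-interval ratio K = (87/137)^(1/2) = 0.7969; K_d = K^(24/2) = 0.066.

K_d ≈ 0.066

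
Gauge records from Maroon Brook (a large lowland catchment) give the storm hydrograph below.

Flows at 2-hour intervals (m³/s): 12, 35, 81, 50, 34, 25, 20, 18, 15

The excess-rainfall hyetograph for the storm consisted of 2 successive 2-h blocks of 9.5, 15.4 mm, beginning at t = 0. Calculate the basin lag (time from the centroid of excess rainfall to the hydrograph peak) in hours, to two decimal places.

Centroid of excess rainfall: t_c = Σ P_i·t̄_i / ΣP_i = 2.2369 h (block centres at 1, 3 h).
Hydrograph peak occurs at t = 4 h, so basin lag t_L = 4 − 2.2369 = 1.76 h.

t_L ≈ 1.76 h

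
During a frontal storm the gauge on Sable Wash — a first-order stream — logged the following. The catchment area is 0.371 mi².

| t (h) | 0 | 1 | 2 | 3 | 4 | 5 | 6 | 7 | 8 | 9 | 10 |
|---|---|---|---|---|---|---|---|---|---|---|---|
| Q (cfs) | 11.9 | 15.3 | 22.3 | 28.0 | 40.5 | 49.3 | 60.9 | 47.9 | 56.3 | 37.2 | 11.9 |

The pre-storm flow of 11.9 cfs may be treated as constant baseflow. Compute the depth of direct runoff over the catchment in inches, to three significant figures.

d ≈ 1.05 in

Direct runoff: 0.0, 3.4, 10.4, 16.1, 28.6, 37.4, 49.0, 36.0, 44.4, 25.3, 0.0 cfs; ΣQ_DR = 250.6 cfs.
V = ΣQ_DR · Δt = 250.6 × 3600 s = 9.022 × 10^5 ft³.
Over A = 0.371 mi², depth = V / A = 1.05 in.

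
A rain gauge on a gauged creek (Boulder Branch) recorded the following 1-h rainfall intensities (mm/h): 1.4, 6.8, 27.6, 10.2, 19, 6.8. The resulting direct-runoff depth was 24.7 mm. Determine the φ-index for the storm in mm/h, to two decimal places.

Only the 2 blocks with intensity above φ contribute runoff: 27.6, 19 mm/h.
Σ(I−φ)·Δt = d  ⇒  (27.6+19 − 2φ)·1 = 24.7
φ = (46.60 − 24.7/1) / 2 = 10.95 mm/h.

φ ≈ 10.95 mm/h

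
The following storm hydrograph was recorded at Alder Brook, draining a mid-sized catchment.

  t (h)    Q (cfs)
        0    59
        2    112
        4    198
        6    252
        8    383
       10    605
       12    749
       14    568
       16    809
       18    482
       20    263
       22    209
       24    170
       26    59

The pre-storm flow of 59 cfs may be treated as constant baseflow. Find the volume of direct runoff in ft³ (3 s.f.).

V ≈ 2.95 × 10^7 ft³

Direct-runoff ordinates (Q − Q_b): 0.0, 53.0, 139.0, 193.0, 324.0, 546.0, 690.0, 509.0, 750.0, 423.0, 204.0, 150.0, 111.0, 0.0 cfs.
ΣQ_DR = 4092 cfs.
With Δt = 2 h = 7200 s, V = ΣQ_DR · Δt = 4092 × 7200 = 2.95 × 10^7 ft³.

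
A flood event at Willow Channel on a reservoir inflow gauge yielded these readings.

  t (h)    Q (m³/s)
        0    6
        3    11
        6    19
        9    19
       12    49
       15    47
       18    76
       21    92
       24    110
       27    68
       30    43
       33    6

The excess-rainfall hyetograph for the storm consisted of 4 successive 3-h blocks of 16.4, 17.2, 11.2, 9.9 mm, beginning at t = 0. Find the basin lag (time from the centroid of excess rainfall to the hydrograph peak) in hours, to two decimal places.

Centroid of excess rainfall: t_c = Σ P_i·t̄_i / ΣP_i = 5.3007 h (block centres at 1.5, 4.5, 7.5, 10.5 h).
Hydrograph peak occurs at t = 24 h, so basin lag t_L = 24 − 5.3007 = 18.70 h.

t_L ≈ 18.70 h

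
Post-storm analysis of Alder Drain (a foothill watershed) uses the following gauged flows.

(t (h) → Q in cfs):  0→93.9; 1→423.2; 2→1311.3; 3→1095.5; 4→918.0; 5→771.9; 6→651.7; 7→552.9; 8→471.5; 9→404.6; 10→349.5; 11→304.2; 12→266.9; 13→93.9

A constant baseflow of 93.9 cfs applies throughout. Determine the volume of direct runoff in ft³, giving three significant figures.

Direct-runoff ordinates (Q − Q_b): 0.0, 329.3, 1217.4, 1001.6, 824.1, 678.0, 557.8, 459.0, 377.6, 310.7, 255.6, 210.3, 173.0, 0.0 cfs.
ΣQ_DR = 6394 cfs.
With Δt = 1 h = 3600 s, V = ΣQ_DR · Δt = 6394 × 3600 = 2.30 × 10^7 ft³.

V ≈ 2.30 × 10^7 ft³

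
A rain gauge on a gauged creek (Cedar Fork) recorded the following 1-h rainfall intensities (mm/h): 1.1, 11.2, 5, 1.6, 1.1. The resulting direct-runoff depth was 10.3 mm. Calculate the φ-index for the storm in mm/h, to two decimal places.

Only the 2 blocks with intensity above φ contribute runoff: 11.2, 5 mm/h.
Σ(I−φ)·Δt = d  ⇒  (11.2+5 − 2φ)·1 = 10.3
φ = (16.20 − 10.3/1) / 2 = 2.95 mm/h.

φ ≈ 2.95 mm/h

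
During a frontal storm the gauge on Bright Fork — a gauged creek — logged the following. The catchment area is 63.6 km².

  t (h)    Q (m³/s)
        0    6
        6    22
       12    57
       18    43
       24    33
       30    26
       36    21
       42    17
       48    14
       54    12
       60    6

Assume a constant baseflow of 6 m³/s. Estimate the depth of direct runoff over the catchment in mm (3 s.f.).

Direct runoff: 0.0, 16.0, 51.0, 37.0, 27.0, 20.0, 15.0, 11.0, 8.0, 6.0, 0.0 m³/s; ΣQ_DR = 191.0 m³/s.
V = ΣQ_DR · Δt = 191.0 × 21600 s = 4.126 × 10^6 m³.
Over A = 63.6 km², depth = V / A = 64.9 mm.

d ≈ 64.9 mm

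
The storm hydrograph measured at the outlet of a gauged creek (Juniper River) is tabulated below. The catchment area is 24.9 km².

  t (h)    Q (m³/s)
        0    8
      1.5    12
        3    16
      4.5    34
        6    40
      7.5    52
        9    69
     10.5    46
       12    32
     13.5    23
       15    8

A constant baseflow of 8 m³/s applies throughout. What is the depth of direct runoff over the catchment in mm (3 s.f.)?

d ≈ 54.7 mm

Direct runoff: 0.0, 4.0, 8.0, 26.0, 32.0, 44.0, 61.0, 38.0, 24.0, 15.0, 0.0 m³/s; ΣQ_DR = 252.0 m³/s.
V = ΣQ_DR · Δt = 252.0 × 5400 s = 1.361 × 10^6 m³.
Over A = 24.9 km², depth = V / A = 54.7 mm.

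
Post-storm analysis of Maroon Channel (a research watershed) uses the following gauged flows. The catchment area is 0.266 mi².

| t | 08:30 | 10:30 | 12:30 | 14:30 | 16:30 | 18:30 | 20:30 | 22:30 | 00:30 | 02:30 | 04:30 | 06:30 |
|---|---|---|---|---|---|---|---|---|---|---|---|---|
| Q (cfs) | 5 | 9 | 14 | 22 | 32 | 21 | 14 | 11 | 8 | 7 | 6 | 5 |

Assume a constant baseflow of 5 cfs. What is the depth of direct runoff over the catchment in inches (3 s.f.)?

Direct runoff: 0.0, 4.0, 9.0, 17.0, 27.0, 16.0, 9.0, 6.0, 3.0, 2.0, 1.0, 0.0 cfs; ΣQ_DR = 94.00 cfs.
V = ΣQ_DR · Δt = 94.00 × 7200 s = 6.768 × 10^5 ft³.
Over A = 0.266 mi², depth = V / A = 1.10 in.

d ≈ 1.10 in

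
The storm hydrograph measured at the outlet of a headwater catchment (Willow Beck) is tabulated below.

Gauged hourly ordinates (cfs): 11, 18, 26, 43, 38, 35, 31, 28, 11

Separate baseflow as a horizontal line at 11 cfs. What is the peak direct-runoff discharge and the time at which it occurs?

Subtracting baseflow gives direct-runoff ordinates: 0.0, 7.0, 15.0, 32.0, 27.0, 24.0, 20.0, 17.0, 0.0 cfs.
The maximum is 32.0 cfs, occurring at the reading for t = 3 h.

Q_p = 32.0 cfs at t = 3 h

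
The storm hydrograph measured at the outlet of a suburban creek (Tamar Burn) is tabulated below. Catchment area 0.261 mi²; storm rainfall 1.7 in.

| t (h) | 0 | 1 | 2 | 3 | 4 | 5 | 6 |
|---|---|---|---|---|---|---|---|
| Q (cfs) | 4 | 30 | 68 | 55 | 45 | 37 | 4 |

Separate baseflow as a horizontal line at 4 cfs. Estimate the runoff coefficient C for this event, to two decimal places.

ΣQ_DR = 215.0 cfs; V = ΣQ_DR·Δt = 7.740 × 10^5 ft³.
Runoff depth d = V / A = 1.276 in.
C = d / P = 1.276 / 1.7 = 0.75.

C ≈ 0.75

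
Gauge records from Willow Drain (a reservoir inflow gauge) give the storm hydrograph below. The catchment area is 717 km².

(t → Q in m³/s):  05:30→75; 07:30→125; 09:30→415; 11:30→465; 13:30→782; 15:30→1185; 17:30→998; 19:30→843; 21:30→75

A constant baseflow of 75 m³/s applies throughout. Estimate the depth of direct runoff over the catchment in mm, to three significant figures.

Direct runoff: 0.0, 50.0, 340.0, 390.0, 707.0, 1110.0, 923.0, 768.0, 0.0 m³/s; ΣQ_DR = 4288 m³/s.
V = ΣQ_DR · Δt = 4288 × 7200 s = 3.087 × 10^7 m³.
Over A = 717 km², depth = V / A = 43.1 mm.

d ≈ 43.1 mm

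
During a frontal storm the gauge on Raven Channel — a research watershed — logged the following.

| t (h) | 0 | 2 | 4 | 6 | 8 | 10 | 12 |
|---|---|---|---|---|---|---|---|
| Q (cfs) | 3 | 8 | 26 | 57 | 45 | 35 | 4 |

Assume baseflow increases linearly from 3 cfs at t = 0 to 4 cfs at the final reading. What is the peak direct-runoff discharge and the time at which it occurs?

Subtracting baseflow gives direct-runoff ordinates: 0.00, 4.83, 22.67, 53.50, 41.33, 31.17, 0.00 cfs.
The maximum is 53.50 cfs, occurring at the reading for t = 6 h.

Q_p = 53.50 cfs at t = 6 h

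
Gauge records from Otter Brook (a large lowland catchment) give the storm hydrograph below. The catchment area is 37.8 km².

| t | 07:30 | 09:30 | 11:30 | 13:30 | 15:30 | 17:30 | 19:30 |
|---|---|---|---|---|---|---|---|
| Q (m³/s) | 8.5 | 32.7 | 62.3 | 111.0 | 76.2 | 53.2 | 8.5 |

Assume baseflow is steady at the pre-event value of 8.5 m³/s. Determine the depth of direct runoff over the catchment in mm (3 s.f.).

d ≈ 55.8 mm

Direct runoff: 0.0, 24.2, 53.8, 102.5, 67.7, 44.7, 0.0 m³/s; ΣQ_DR = 292.9 m³/s.
V = ΣQ_DR · Δt = 292.9 × 7200 s = 2.109 × 10^6 m³.
Over A = 37.8 km², depth = V / A = 55.8 mm.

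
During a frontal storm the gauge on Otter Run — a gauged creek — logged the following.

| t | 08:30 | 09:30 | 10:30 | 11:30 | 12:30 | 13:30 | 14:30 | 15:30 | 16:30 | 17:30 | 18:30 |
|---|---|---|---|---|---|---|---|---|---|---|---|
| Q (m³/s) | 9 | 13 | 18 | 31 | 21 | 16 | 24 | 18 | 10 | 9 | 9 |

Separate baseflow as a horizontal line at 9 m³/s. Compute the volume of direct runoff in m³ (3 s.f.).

Direct-runoff ordinates (Q − Q_b): 0.0, 4.0, 9.0, 22.0, 12.0, 7.0, 15.0, 9.0, 1.0, 0.0, 0.0 m³/s.
ΣQ_DR = 79.00 m³/s.
With Δt = 1 h = 3600 s, V = ΣQ_DR · Δt = 79.00 × 3600 = 2.84 × 10^5 m³.

V ≈ 2.84 × 10^5 m³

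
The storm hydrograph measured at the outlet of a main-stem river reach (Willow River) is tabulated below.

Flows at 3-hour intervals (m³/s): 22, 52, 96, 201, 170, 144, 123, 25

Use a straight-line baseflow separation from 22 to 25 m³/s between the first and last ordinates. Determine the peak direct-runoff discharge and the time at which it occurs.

Subtracting baseflow gives direct-runoff ordinates: 0.00, 29.57, 73.14, 177.71, 146.29, 119.86, 98.43, 0.00 m³/s.
The maximum is 177.71 m³/s, occurring at the reading for t = 9 h.

Q_p = 177.71 m³/s at t = 9 h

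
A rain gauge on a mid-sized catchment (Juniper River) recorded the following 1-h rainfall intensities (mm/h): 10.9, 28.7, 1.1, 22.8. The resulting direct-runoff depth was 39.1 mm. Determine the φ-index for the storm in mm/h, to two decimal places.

φ ≈ 7.77 mm/h

Only the 3 blocks with intensity above φ contribute runoff: 10.9, 28.7, 22.8 mm/h.
Σ(I−φ)·Δt = d  ⇒  (10.9+28.7+22.8 − 3φ)·1 = 39.1
φ = (62.40 − 39.1/1) / 3 = 7.77 mm/h.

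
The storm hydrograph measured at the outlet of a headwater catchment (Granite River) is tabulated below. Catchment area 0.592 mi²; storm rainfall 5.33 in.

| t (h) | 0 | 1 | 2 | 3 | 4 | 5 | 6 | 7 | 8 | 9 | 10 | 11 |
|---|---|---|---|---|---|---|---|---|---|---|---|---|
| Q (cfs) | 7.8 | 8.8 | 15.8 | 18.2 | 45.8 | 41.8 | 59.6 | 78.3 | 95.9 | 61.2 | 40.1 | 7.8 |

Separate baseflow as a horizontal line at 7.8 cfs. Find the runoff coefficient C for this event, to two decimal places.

ΣQ_DR = 387.5 cfs; V = ΣQ_DR·Δt = 1.395 × 10^6 ft³.
Runoff depth d = V / A = 1.014 in.
C = d / P = 1.014 / 5.33 = 0.19.

C ≈ 0.19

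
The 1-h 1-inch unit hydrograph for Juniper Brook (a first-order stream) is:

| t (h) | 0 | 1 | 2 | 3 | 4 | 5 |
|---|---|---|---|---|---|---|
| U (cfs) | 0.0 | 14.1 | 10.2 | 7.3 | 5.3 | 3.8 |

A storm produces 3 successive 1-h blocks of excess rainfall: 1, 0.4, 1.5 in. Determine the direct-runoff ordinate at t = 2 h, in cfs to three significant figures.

Q ≈ 15.8 cfs

By discrete convolution, Q_j = Σ (P_i / 1 in) · U_{j−i}.
At t = 2 h (j=2): Q = (1/1)·10.2 + (0.4/1)·14.1 + (1.5/1)·0.0 = 15.8 cfs.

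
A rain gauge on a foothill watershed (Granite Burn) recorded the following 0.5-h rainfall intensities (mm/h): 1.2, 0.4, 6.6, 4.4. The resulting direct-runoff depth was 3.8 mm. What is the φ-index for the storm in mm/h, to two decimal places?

φ ≈ 1.70 mm/h

Only the 2 blocks with intensity above φ contribute runoff: 6.6, 4.4 mm/h.
Σ(I−φ)·Δt = d  ⇒  (6.6+4.4 − 2φ)·0.5 = 3.8
φ = (11.00 − 3.8/0.5) / 2 = 1.70 mm/h.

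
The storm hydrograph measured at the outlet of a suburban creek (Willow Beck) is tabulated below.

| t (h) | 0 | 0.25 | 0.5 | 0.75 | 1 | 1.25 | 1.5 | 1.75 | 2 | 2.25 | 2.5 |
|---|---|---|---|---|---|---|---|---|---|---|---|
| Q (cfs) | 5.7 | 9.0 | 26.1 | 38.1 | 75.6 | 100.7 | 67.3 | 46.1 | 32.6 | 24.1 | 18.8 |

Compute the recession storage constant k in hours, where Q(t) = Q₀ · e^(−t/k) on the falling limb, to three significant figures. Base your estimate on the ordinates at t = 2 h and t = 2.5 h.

k ≈ 0.908 h

On the falling limb, Q drops from 32.6 to 18.8 cfs between t = 2 h and t = 2.5 h (Δt = 0.5 h).
k = −Δt / ln(Q₂/Q₁) = −0.5 / ln(18.8/32.6) = 0.908 h.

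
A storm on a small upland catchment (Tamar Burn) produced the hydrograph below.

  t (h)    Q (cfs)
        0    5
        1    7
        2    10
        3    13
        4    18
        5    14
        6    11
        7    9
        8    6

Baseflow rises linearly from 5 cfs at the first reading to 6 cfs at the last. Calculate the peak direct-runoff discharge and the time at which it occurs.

Subtracting baseflow gives direct-runoff ordinates: 0.00, 1.88, 4.75, 7.62, 12.50, 8.38, 5.25, 3.12, 0.00 cfs.
The maximum is 12.50 cfs, occurring at the reading for t = 4 h.

Q_p = 12.50 cfs at t = 4 h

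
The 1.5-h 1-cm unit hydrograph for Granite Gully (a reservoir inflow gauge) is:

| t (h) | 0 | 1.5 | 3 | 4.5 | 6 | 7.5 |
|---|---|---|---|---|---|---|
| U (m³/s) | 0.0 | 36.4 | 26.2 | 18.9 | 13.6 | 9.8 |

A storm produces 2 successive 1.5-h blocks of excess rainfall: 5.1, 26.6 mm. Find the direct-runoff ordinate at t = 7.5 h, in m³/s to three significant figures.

By discrete convolution, Q_j = Σ (P_i / 10 mm) · U_{j−i}.
At t = 7.5 h (j=5): Q = (5.1/10)·9.8 + (26.6/10)·13.6 = 41.2 m³/s.

Q ≈ 41.2 m³/s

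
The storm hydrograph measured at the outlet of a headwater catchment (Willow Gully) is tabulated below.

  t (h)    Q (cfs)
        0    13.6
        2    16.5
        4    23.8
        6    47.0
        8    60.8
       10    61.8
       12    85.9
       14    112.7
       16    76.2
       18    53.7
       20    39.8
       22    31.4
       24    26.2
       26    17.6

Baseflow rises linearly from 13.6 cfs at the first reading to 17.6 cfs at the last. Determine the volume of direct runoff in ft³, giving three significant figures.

Direct-runoff ordinates (Q − Q_b): 0.00, 2.59, 9.58, 32.48, 45.97, 46.66, 70.45, 96.95, 60.14, 37.33, 23.12, 14.42, 8.91, 0.00 cfs.
ΣQ_DR = 448.6 cfs.
With Δt = 2 h = 7200 s, V = ΣQ_DR · Δt = 448.6 × 7200 = 3.23 × 10^6 ft³.

V ≈ 3.23 × 10^6 ft³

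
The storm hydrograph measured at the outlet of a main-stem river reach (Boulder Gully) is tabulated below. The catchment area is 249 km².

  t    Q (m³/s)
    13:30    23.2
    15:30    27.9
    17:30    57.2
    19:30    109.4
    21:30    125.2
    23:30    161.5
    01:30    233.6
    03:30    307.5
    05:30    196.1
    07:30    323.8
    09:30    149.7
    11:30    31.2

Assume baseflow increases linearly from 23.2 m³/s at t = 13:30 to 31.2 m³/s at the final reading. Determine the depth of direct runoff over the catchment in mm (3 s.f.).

d ≈ 41.1 mm

Direct runoff: 0.00, 3.97, 32.55, 84.02, 99.09, 134.66, 206.04, 279.21, 167.08, 294.05, 119.23, 0.00 m³/s; ΣQ_DR = 1420 m³/s.
V = ΣQ_DR · Δt = 1420 × 7200 s = 1.022 × 10^7 m³.
Over A = 249 km², depth = V / A = 41.1 mm.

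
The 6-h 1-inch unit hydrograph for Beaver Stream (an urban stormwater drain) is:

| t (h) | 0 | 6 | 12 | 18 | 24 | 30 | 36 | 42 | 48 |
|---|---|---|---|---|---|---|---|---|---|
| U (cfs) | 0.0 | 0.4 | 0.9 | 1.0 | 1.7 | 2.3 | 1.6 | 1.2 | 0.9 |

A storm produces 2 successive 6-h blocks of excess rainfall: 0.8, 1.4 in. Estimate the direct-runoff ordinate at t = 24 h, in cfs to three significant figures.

By discrete convolution, Q_j = Σ (P_i / 1 in) · U_{j−i}.
At t = 24 h (j=4): Q = (0.8/1)·1.7 + (1.4/1)·1.0 = 2.76 cfs.

Q ≈ 2.76 cfs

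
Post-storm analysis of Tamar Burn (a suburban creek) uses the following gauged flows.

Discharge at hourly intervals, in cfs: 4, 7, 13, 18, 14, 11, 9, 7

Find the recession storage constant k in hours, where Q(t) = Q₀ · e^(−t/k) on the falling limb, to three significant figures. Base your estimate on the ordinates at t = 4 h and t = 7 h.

k ≈ 4.33 h

On the falling limb, Q drops from 14 to 7 cfs between t = 4 h and t = 7 h (Δt = 3 h).
k = −Δt / ln(Q₂/Q₁) = −3 / ln(7/14) = 4.33 h.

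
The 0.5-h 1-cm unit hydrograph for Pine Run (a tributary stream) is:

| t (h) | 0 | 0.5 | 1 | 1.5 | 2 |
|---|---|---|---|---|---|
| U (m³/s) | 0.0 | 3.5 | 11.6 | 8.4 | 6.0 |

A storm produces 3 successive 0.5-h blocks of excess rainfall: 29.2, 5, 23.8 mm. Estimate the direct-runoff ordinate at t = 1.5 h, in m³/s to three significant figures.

Q ≈ 38.7 m³/s

By discrete convolution, Q_j = Σ (P_i / 10 mm) · U_{j−i}.
At t = 1.5 h (j=3): Q = (29.2/10)·8.4 + (5/10)·11.6 + (23.8/10)·3.5 = 38.7 m³/s.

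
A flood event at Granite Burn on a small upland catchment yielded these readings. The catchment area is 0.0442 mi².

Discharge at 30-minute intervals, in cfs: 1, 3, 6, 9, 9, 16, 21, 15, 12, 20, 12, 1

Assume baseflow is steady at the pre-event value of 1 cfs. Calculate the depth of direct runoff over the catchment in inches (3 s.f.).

Direct runoff: 0.0, 2.0, 5.0, 8.0, 8.0, 15.0, 20.0, 14.0, 11.0, 19.0, 11.0, 0.0 cfs; ΣQ_DR = 113.0 cfs.
V = ΣQ_DR · Δt = 113.0 × 1800 s = 2.034 × 10^5 ft³.
Over A = 0.0442 mi², depth = V / A = 1.98 in.

d ≈ 1.98 in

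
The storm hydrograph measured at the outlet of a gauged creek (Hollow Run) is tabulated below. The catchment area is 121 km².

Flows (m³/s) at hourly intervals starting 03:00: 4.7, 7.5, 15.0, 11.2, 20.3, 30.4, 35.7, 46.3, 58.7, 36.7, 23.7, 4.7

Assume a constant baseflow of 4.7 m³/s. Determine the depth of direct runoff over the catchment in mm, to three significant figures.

Direct runoff: 0.0, 2.8, 10.3, 6.5, 15.6, 25.7, 31.0, 41.6, 54.0, 32.0, 19.0, 0.0 m³/s; ΣQ_DR = 238.5 m³/s.
V = ΣQ_DR · Δt = 238.5 × 3600 s = 8.586 × 10^5 m³.
Over A = 121 km², depth = V / A = 7.10 mm.

d ≈ 7.10 mm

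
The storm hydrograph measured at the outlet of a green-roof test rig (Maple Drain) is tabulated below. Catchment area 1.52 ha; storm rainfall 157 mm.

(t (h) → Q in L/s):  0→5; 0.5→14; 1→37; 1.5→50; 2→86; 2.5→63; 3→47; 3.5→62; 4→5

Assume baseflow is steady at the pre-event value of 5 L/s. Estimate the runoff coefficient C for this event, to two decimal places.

C ≈ 0.24

ΣQ_DR = 324.0 L/s; V = ΣQ_DR·Δt = 5.832 × 10^5 L.
Runoff depth d = V / A = 38.37 mm.
C = d / P = 38.37 / 157 = 0.24.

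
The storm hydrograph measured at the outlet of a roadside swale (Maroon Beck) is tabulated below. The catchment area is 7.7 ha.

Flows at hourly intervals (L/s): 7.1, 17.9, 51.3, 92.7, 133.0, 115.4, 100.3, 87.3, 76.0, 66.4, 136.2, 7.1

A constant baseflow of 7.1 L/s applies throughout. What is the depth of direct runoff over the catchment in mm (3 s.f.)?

d ≈ 37.7 mm

Direct runoff: 0.0, 10.8, 44.2, 85.6, 125.9, 108.3, 93.2, 80.2, 68.9, 59.3, 129.1, 0.0 L/s; ΣQ_DR = 805.5 L/s.
V = ΣQ_DR · Δt = 805.5 × 3600 s = 2.900 × 10^6 L.
Over A = 7.7 ha, depth = V / A = 37.7 mm.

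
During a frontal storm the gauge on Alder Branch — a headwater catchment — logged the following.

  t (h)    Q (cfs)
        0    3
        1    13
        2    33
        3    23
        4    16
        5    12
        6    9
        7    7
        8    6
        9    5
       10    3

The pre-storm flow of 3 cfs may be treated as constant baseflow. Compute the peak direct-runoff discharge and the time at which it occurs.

Q_p = 30.0 cfs at t = 2 h

Subtracting baseflow gives direct-runoff ordinates: 0.0, 10.0, 30.0, 20.0, 13.0, 9.0, 6.0, 4.0, 3.0, 2.0, 0.0 cfs.
The maximum is 30.0 cfs, occurring at the reading for t = 2 h.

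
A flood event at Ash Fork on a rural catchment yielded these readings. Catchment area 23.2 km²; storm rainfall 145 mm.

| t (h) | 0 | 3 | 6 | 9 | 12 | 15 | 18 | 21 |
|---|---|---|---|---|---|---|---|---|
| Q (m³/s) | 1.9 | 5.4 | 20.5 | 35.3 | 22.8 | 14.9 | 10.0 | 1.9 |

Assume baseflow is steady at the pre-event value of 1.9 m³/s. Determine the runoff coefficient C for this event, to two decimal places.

C ≈ 0.31

ΣQ_DR = 97.50 m³/s; V = ΣQ_DR·Δt = 1.053 × 10^6 m³.
Runoff depth d = V / A = 45.39 mm.
C = d / P = 45.39 / 145 = 0.31.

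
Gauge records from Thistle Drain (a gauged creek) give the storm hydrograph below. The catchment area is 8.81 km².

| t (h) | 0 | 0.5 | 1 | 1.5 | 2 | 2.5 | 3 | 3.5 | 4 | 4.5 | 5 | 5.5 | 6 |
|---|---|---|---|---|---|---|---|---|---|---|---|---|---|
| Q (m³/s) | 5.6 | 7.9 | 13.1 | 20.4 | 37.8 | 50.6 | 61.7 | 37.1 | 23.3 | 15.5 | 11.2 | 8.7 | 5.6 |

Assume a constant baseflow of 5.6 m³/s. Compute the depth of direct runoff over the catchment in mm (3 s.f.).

d ≈ 46.1 mm

Direct runoff: 0.0, 2.3, 7.5, 14.8, 32.2, 45.0, 56.1, 31.5, 17.7, 9.9, 5.6, 3.1, 0.0 m³/s; ΣQ_DR = 225.7 m³/s.
V = ΣQ_DR · Δt = 225.7 × 1800 s = 4.063 × 10^5 m³.
Over A = 8.81 km², depth = V / A = 46.1 mm.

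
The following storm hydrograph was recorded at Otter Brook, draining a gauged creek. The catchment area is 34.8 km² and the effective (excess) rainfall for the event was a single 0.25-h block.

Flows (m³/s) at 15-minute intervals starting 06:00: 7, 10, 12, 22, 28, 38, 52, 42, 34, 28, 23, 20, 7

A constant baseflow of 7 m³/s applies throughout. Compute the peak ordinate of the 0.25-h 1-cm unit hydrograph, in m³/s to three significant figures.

Direct runoff: 0.0, 3.0, 5.0, 15.0, 21.0, 31.0, 45.0, 35.0, 27.0, 21.0, 16.0, 13.0, 0.0 m³/s; ΣQ_DR = 232.0 m³/s, peak = 45.0 m³/s.
Runoff depth d = ΣQ_DR·Δt / A = 232.0 × 900 / (34.8 km²) = 6.000 mm.
The 1-cm UH is the DRH scaled by (10 mm)/d, so U_p = 45.0 × 10/6.000 = 75.0 m³/s.

U_p ≈ 75.0 m³/s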